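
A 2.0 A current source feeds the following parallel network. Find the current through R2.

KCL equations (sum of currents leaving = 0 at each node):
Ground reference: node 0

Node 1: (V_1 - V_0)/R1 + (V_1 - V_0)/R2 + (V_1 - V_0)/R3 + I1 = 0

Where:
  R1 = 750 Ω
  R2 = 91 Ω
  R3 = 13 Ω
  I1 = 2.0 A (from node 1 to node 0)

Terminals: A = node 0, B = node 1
All resistors sit directly between nodes 0 and 1, so they are in parallel and share one voltage V; the full source current 2 A splits among them.
1/R_par = 1/750 + 1/91 + 1/13 = 0.08925 S  =>  R_par = 11.21 Ω
V = I × R_par = 2 × 11.21 = 22.41 V
I_R2 = V/R2 = 22.41/91 = 0.2463 A

Final answer: 0.2463 A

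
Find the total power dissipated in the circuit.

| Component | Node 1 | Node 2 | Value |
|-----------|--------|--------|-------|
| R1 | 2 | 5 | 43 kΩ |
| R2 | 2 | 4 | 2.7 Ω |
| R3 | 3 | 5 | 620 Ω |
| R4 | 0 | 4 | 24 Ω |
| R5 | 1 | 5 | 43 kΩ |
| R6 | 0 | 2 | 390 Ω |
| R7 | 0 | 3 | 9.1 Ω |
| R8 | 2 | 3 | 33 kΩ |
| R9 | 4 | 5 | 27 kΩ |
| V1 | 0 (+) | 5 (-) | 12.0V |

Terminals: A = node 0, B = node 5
Nodal analysis, taking node 5 as the 0 V reference.
Source V1 fixes V_0 = 12 V.
KCL at each unknown node (sum of currents leaving = 0; resistances in Ω):
  Node 1: (V_1 - 0)/43000 = 0
  Node 2: (V_2 - 0)/43000 + (V_2 - V_4)/2.7 + (V_2 - 12)/390 + (V_2 - V_3)/33000 = 0
  Node 3: (V_3 - 0)/620 + (V_3 - 12)/9.1 + (V_3 - V_2)/33000 = 0
  Node 4: (V_4 - V_2)/2.7 + (V_4 - 12)/24 + (V_4 - 0)/27000 = 0
Collecting terms (coefficients in siemens):
  0.00002326·V_1 = 0
  0.373·V_2 - 0.0000303·V_3 - 0.3704·V_4 = 0.03077
  0.1115·V_3 - 0.0000303·V_2 = 1.319
  0.4121·V_4 - 0.3704·V_2 = 0.5
Solving these 4 simultaneous equations (Gaussian elimination) gives:
  V_1 = 0 V, V_2 = 11.98 V, V_3 = 11.83 V, V_4 = 11.98 V
Power in each resistor, P = (ΔV)²/R:
  P_R1 = (11.98 - 0)²/43000 = 0.003339 W
  P_R2 = (11.98 - 11.98)²/2.7 = 0.0000001551 W
  P_R3 = (11.83 - 0)²/620 = 0.2256 W
  P_R4 = (12 - 11.98)²/24 = 0.00001121 W
  P_R5 = (0 - 0)²/43000 = 0 W
  P_R6 = (12 - 11.98)²/390 = 0.0000007456 W
  P_R7 = (12 - 11.83)²/9.1 = 0.003309 W
  P_R8 = (11.98 - 11.83)²/33000 = 0.0000007421 W
  P_R9 = (11.98 - 0)²/27000 = 0.005319 W
P_total = P_R1 + P_R2 + P_R3 + P_R4 + P_R5 + P_R6 + P_R7 + P_R8 + P_R9 = 0.2376 W

Final answer: 0.2376 W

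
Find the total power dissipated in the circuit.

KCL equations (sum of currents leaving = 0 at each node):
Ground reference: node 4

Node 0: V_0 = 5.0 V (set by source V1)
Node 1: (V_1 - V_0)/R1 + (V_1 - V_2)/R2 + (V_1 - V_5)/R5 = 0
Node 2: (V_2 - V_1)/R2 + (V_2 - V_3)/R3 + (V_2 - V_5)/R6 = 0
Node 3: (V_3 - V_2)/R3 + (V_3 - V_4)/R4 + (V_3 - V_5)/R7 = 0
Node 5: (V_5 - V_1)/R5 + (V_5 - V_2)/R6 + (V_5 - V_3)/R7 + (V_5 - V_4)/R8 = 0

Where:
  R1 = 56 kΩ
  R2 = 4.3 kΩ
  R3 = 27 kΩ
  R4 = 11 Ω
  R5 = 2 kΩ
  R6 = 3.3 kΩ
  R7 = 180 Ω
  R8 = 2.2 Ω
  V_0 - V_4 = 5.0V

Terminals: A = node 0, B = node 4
Nodal analysis, taking node 4 as the 0 V reference.
Source V1 fixes V_0 = 5 V.
KCL at each unknown node (sum of currents leaving = 0; resistances in Ω):
  Node 1: (V_1 - 5)/56000 + (V_1 - V_2)/4300 + (V_1 - V_5)/2000 = 0
  Node 2: (V_2 - V_1)/4300 + (V_2 - V_3)/27000 + (V_2 - V_5)/3300 = 0
  Node 3: (V_3 - V_2)/27000 + (V_3 - 0)/11 + (V_3 - V_5)/180 = 0
  Node 5: (V_5 - V_1)/2000 + (V_5 - V_2)/3300 + (V_5 - V_3)/180 + (V_5 - 0)/2.2 = 0
Collecting terms (coefficients in siemens):
  0.0007504·V_1 - 0.0002326·V_2 - 0.0005·V_5 = 0.00008929
  0.0005726·V_2 - 0.0002326·V_1 - 0.00003704·V_3 - 0.000303·V_5 = 0
  0.0965·V_3 - 0.00003704·V_2 - 0.005556·V_5 = 0
  0.4609·V_5 - 0.0005·V_1 - 0.000303·V_2 - 0.005556·V_3 = 0
Solving these 4 simultaneous equations (Gaussian elimination) gives:
  V_1 = 0.1363 V, V_2 = 0.05545 V, V_3 = 0.00003191 V, V_5 = 0.0001847 V
Power in each resistor, P = (ΔV)²/R:
  P_R1 = (5 - 0.1363)²/56000 = 0.0004224 W
  P_R2 = (0.1363 - 0.05545)²/4300 = 0.00000152 W
  P_R3 = (0.05545 - 0.00003191)²/27000 = 0.0000001137 W
  P_R4 = (0.00003191 - 0)²/11 = 0.00000000009259 W
  P_R5 = (0.1363 - 0.0001847)²/2000 = 0.000009262 W
  P_R6 = (0.05545 - 0.0001847)²/3300 = 0.0000009255 W
  P_R7 = (0.00003191 - 0.0001847)²/180 = 0.0000000001297 W
  P_R8 = (0 - 0.0001847)²/2.2 = 0.0000000155 W
P_total = P_R1 + P_R2 + P_R3 + P_R4 + P_R5 + P_R6 + P_R7 + P_R8 = 0.0004343 W

Final answer: 0.0004343 W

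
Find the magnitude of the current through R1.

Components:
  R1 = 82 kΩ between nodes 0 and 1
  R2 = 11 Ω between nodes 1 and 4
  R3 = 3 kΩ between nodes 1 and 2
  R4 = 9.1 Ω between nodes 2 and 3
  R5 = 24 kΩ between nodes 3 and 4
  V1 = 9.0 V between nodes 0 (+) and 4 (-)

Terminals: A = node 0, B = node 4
Nodal analysis, taking node 4 as the 0 V reference.
Source V1 fixes V_0 = 9 V.
KCL at each unknown node (sum of currents leaving = 0; resistances in Ω):
  Node 1: (V_1 - 9)/82000 + (V_1 - 0)/11 + (V_1 - V_2)/3000 = 0
  Node 2: (V_2 - V_1)/3000 + (V_2 - V_3)/9.1 = 0
  Node 3: (V_3 - V_2)/9.1 + (V_3 - 0)/24000 = 0
Collecting terms (coefficients in siemens):
  0.09125·V_1 - 0.0003333·V_2 = 0.0001098
  0.1102·V_2 - 0.0003333·V_1 - 0.1099·V_3 = 0
  0.1099·V_3 - 0.1099·V_2 = 0
Solving these 3 simultaneous equations (Gaussian elimination) gives:
  V_1 = 0.001207 V, V_2 = 0.001073 V, V_3 = 0.001072 V
I_R1 = (V_0 - V_1)/R1 = (9 - 0.001207)/82000 = 0.0001097 A
|I_R1| = 0.0001097 A

Final answer: |I_R1| = 0.0001097 A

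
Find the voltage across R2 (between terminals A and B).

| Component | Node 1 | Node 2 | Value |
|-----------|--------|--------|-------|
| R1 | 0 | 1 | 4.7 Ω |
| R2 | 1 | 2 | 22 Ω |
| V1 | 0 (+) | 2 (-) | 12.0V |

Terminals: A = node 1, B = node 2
R1 and R2 are in series across V1 (node 0 → node 1 → node 2), and the output A–B is taken across R2, so this is a voltage divider.
Series current: I = V1/(R1 + R2) = 12/(4.7 + 22) = 12/26.7 = 0.4494 A
V_R2 = I × R2 = V1 × R2/(R1 + R2) = 12 × 22/26.7 = 9.888 V

Final answer: 9.888 V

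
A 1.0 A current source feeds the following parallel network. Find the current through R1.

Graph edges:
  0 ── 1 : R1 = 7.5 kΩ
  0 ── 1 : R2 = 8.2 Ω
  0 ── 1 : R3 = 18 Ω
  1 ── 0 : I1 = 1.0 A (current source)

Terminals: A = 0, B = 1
All resistors sit directly between nodes 0 and 1, so they are in parallel and share one voltage V; the full source current 1 A splits among them.
1/R_par = 1/7500 + 1/8.2 + 1/18 = 0.1776 S  =>  R_par = 5.629 Ω
V = I × R_par = 1 × 5.629 = 5.629 V
I_R1 = V/R1 = 5.629/7500 = 0.0007506 A

Final answer: 0.0007506 A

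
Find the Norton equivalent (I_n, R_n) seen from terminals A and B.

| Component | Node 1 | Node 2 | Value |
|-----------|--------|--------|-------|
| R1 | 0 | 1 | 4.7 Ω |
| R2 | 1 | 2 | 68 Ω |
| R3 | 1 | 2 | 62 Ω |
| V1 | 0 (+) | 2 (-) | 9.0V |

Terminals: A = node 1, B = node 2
Find the Thévenin equivalent first; then I_n = V_th/R_th and R_n = R_th.
Step 1 — V_th is the open-circuit voltage V_A - V_B (nothing connected across the terminals).
Nodal analysis, taking node 2 as the 0 V reference.
Source V1 fixes V_0 = 9 V.
KCL at each unknown node (sum of currents leaving = 0; resistances in Ω):
  Node 1: (V_1 - 9)/4.7 + (V_1 - 0)/68 + (V_1 - 0)/62 = 0
Collecting terms: 0.2436 × V_1 = 1.915  =>  V_1 = 7.861 V
V_th = V_1 - V_2 = 7.861 - 0 = 7.861 V
Step 2 — R_th: zero the source — replace V1 by a short circuit (node 2 merges into node 0) — and find the resistance seen between A (node 1) and B (node 0).
Reduce the network between node 1 (A) and node 0 (B) by series/parallel combination:
  Rp1 = R1 ‖ R2 ‖ R3 (parallel, all between nodes 0 and 1) = 1/(1/4.7 + 1/68 + 1/62) = 4.105 Ω
R_th = 4.105 Ω
I_n = V_th/R_th = 7.861/4.105 = 1.915 A, and R_n = R_th = 4.105 Ω

Final answer: I_n = 1.915 A, R_n = 4.105 Ω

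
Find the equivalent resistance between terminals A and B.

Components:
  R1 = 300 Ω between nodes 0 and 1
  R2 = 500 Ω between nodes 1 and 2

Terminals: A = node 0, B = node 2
Reduce the network between node 0 (A) and node 2 (B) by series/parallel combination:
  Rs1 = R1 + R2 (series, joined only at node 1) = 300 + 500 = 800 Ω
R_eq = 800 Ω

Final answer: 800 Ω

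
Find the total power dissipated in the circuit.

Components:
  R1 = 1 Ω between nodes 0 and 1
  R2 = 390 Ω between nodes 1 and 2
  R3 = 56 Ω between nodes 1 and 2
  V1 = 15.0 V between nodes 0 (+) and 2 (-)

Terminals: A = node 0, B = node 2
Nodal analysis, taking node 2 as the 0 V reference.
Source V1 fixes V_0 = 15 V.
KCL at each unknown node (sum of currents leaving = 0; resistances in Ω):
  Node 1: (V_1 - 15)/1 + (V_1 - 0)/390 + (V_1 - 0)/56 = 0
Collecting terms: 1.02 × V_1 = 15  =>  V_1 = 14.7 V
Power in each resistor, P = (ΔV)²/R:
  P_R1 = (15 - 14.7)²/1 = 0.09011 W
  P_R2 = (14.7 - 0)²/390 = 0.5541 W
  P_R3 = (14.7 - 0)²/56 = 3.859 W
P_total = P_R1 + P_R2 + P_R3 = 4.503 W

Final answer: 4.503 W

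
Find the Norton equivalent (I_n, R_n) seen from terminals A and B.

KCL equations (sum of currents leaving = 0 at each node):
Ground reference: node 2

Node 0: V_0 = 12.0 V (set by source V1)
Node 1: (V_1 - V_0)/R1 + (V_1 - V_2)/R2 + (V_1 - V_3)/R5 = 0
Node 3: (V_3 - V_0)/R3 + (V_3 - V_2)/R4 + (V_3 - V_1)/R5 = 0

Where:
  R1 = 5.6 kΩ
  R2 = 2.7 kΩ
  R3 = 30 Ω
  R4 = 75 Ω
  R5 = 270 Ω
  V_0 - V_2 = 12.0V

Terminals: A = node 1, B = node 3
Find the Thévenin equivalent first; then I_n = V_th/R_th and R_n = R_th.
Step 1 — V_th is the open-circuit voltage V_A - V_B (nothing connected across the terminals).
Nodal analysis, taking node 2 as the 0 V reference.
Source V1 fixes V_0 = 12 V.
KCL at each unknown node (sum of currents leaving = 0; resistances in Ω):
  Node 1: (V_1 - 12)/5600 + (V_1 - 0)/2700 + (V_1 - V_3)/270 = 0
  Node 3: (V_3 - 12)/30 + (V_3 - 0)/75 + (V_3 - V_1)/270 = 0
Collecting terms (coefficients in siemens):
  0.004253·V_1 - 0.003704·V_3 = 0.002143
  0.05037·V_3 - 0.003704·V_1 = 0.4
Determinant D = (0.004253)(0.05037) - (-0.003704)(-0.003704) = 0.0002005
V_1 = [(0.002143)(0.05037) - (-0.003704)(0.4)]/D = 7.928 V
V_3 = [(0.004253)(0.4) - (0.002143)(-0.003704)]/D = 8.524 V
V_th = V_1 - V_3 = 7.928 - 8.524 = -0.5964 V
Step 2 — R_th: zero the source — replace V1 by a short circuit (node 2 merges into node 0) — and find the resistance seen between A (node 1) and B (node 3).
Reduce the network between node 1 (A) and node 3 (B) by series/parallel combination:
  Rp1 = R1 ‖ R2 (parallel, both between nodes 0 and 1) = 1/(1/5600 + 1/2700) = 1822 Ω
  Rp2 = R3 ‖ R4 (parallel, both between nodes 0 and 3) = 1/(1/30 + 1/75) = 21.43 Ω
  Rs1 = Rp1 + Rp2 (series, joined only at node 0) = 1822 + 21.43 = 1843 Ω
  Rp3 = R5 ‖ Rs1 (parallel, both between nodes 1 and 3) = 1/(1/270 + 1/1843) = 235.5 Ω
R_th = 235.5 Ω
I_n = V_th/R_th = -0.5964/235.5 = -0.002533 A, and R_n = R_th = 235.5 Ω

Final answer: I_n = -0.002533 A, R_n = 235.5 Ω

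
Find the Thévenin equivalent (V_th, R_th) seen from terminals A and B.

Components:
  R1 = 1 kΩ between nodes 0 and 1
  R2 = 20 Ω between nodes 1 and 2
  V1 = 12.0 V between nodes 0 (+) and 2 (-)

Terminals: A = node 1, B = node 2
Step 1 — V_th is the open-circuit voltage V_A - V_B (nothing connected across the terminals).
Nodal analysis, taking node 2 as the 0 V reference.
Source V1 fixes V_0 = 12 V.
KCL at each unknown node (sum of currents leaving = 0; resistances in Ω):
  Node 1: (V_1 - 12)/1000 + (V_1 - 0)/20 = 0
Collecting terms: 0.051 × V_1 = 0.012  =>  V_1 = 0.2353 V
V_th = V_1 - V_2 = 0.2353 - 0 = 0.2353 V
Step 2 — R_th: zero the source — replace V1 by a short circuit (node 2 merges into node 0) — and find the resistance seen between A (node 1) and B (node 0).
Reduce the network between node 1 (A) and node 0 (B) by series/parallel combination:
  Rp1 = R1 ‖ R2 (parallel, both between nodes 0 and 1) = 1/(1/1000 + 1/20) = 19.61 Ω
R_th = 19.61 Ω

Final answer: V_th = 0.2353 V, R_th = 19.61 Ω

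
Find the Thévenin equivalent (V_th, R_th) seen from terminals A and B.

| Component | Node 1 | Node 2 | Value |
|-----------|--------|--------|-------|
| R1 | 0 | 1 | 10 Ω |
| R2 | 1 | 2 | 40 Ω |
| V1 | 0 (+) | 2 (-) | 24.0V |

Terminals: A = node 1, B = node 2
Step 1 — V_th is the open-circuit voltage V_A - V_B (nothing connected across the terminals).
Nodal analysis, taking node 2 as the 0 V reference.
Source V1 fixes V_0 = 24 V.
KCL at each unknown node (sum of currents leaving = 0; resistances in Ω):
  Node 1: (V_1 - 24)/10 + (V_1 - 0)/40 = 0
Collecting terms: 0.125 × V_1 = 2.4  =>  V_1 = 19.2 V
V_th = V_1 - V_2 = 19.2 - 0 = 19.2 V
Step 2 — R_th: zero the source — replace V1 by a short circuit (node 2 merges into node 0) — and find the resistance seen between A (node 1) and B (node 0).
Reduce the network between node 1 (A) and node 0 (B) by series/parallel combination:
  Rp1 = R1 ‖ R2 (parallel, both between nodes 0 and 1) = 1/(1/10 + 1/40) = 8 Ω
R_th = 8 Ω

Final answer: V_th = 19.2 V, R_th = 8 Ω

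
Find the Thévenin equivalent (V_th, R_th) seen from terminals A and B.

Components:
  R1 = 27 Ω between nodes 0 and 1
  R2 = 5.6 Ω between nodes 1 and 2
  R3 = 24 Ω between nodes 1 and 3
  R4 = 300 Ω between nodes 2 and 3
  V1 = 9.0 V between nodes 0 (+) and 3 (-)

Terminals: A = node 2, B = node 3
Step 1 — V_th is the open-circuit voltage V_A - V_B (nothing connected across the terminals).
Nodal analysis, taking node 3 as the 0 V reference.
Source V1 fixes V_0 = 9 V.
KCL at each unknown node (sum of currents leaving = 0; resistances in Ω):
  Node 1: (V_1 - 9)/27 + (V_1 - V_2)/5.6 + (V_1 - 0)/24 = 0
  Node 2: (V_2 - V_1)/5.6 + (V_2 - 0)/300 = 0
Collecting terms (coefficients in siemens):
  0.2573·V_1 - 0.1786·V_2 = 0.3333
  0.1819·V_2 - 0.1786·V_1 = 0
Determinant D = (0.2573)(0.1819) - (-0.1786)(-0.1786) = 0.01491
V_1 = [(0.3333)(0.1819) - (-0.1786)(0)]/D = 4.066 V
V_2 = [(0.2573)(0) - (0.3333)(-0.1786)]/D = 3.992 V
V_th = V_2 - V_3 = 3.992 - 0 = 3.992 V
Step 2 — R_th: zero the source — replace V1 by a short circuit (node 3 merges into node 0) — and find the resistance seen between A (node 2) and B (node 0).
Reduce the network between node 2 (A) and node 0 (B) by series/parallel combination:
  Rp1 = R1 ‖ R3 (parallel, both between nodes 0 and 1) = 1/(1/27 + 1/24) = 12.71 Ω
  Rs1 = R2 + Rp1 (series, joined only at node 1) = 5.6 + 12.71 = 18.31 Ω
  Rp2 = R4 ‖ Rs1 (parallel, both between nodes 0 and 2) = 1/(1/300 + 1/18.31) = 17.25 Ω
R_th = 17.25 Ω

Final answer: V_th = 3.992 V, R_th = 17.25 Ω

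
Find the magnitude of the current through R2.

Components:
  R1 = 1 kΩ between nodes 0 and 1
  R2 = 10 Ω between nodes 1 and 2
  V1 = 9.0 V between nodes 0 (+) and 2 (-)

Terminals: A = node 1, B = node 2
Nodal analysis, taking node 2 as the 0 V reference.
Source V1 fixes V_0 = 9 V.
KCL at each unknown node (sum of currents leaving = 0; resistances in Ω):
  Node 1: (V_1 - 9)/1000 + (V_1 - 0)/10 = 0
Collecting terms: 0.101 × V_1 = 0.009  =>  V_1 = 0.08911 V
I_R2 = (V_1 - V_2)/R2 = (0.08911 - 0)/10 = 0.008911 A
|I_R2| = 0.008911 A

Final answer: |I_R2| = 0.008911 A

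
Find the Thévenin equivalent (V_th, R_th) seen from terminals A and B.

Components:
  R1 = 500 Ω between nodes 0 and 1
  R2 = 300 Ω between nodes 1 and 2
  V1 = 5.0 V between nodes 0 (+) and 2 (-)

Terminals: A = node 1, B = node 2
Step 1 — V_th is the open-circuit voltage V_A - V_B (nothing connected across the terminals).
Nodal analysis, taking node 2 as the 0 V reference.
Source V1 fixes V_0 = 5 V.
KCL at each unknown node (sum of currents leaving = 0; resistances in Ω):
  Node 1: (V_1 - 5)/500 + (V_1 - 0)/300 = 0
Collecting terms: 0.005333 × V_1 = 0.01  =>  V_1 = 1.875 V
V_th = V_1 - V_2 = 1.875 - 0 = 1.875 V
Step 2 — R_th: zero the source — replace V1 by a short circuit (node 2 merges into node 0) — and find the resistance seen between A (node 1) and B (node 0).
Reduce the network between node 1 (A) and node 0 (B) by series/parallel combination:
  Rp1 = R1 ‖ R2 (parallel, both between nodes 0 and 1) = 1/(1/500 + 1/300) = 187.5 Ω
R_th = 187.5 Ω

Final answer: V_th = 1.875 V, R_th = 187.5 Ω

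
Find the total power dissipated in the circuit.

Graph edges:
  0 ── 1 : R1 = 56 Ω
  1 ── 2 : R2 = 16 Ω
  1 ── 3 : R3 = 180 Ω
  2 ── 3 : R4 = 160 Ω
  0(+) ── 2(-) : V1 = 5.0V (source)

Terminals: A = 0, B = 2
Nodal analysis, taking node 2 as the 0 V reference.
Source V1 fixes V_0 = 5 V.
KCL at each unknown node (sum of currents leaving = 0; resistances in Ω):
  Node 1: (V_1 - 5)/56 + (V_1 - 0)/16 + (V_1 - V_3)/180 = 0
  Node 3: (V_3 - V_1)/180 + (V_3 - 0)/160 = 0
Collecting terms (coefficients in siemens):
  0.08591·V_1 - 0.005556·V_3 = 0.08929
  0.01181·V_3 - 0.005556·V_1 = 0
Determinant D = (0.08591)(0.01181) - (-0.005556)(-0.005556) = 0.0009834
V_1 = [(0.08929)(0.01181) - (-0.005556)(0)]/D = 1.072 V
V_3 = [(0.08591)(0) - (0.08929)(-0.005556)]/D = 0.5044 V
Power in each resistor, P = (ΔV)²/R:
  P_R1 = (5 - 1.072)²/56 = 0.2755 W
  P_R2 = (1.072 - 0)²/16 = 0.07181 W
  P_R3 = (1.072 - 0.5044)²/180 = 0.001789 W
  P_R4 = (0 - 0.5044)²/160 = 0.00159 W
P_total = P_R1 + P_R2 + P_R3 + P_R4 = 0.3507 W

Final answer: 0.3507 W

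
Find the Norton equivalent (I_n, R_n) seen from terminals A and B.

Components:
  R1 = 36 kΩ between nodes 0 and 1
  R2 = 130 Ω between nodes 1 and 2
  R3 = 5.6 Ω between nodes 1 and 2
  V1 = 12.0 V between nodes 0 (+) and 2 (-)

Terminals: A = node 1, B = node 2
Find the Thévenin equivalent first; then I_n = V_th/R_th and R_n = R_th.
Step 1 — V_th is the open-circuit voltage V_A - V_B (nothing connected across the terminals).
Nodal analysis, taking node 2 as the 0 V reference.
Source V1 fixes V_0 = 12 V.
KCL at each unknown node (sum of currents leaving = 0; resistances in Ω):
  Node 1: (V_1 - 12)/36000 + (V_1 - 0)/130 + (V_1 - 0)/5.6 = 0
Collecting terms: 0.1863 × V_1 = 0.0003333  =>  V_1 = 0.001789 V
V_th = V_1 - V_2 = 0.001789 - 0 = 0.001789 V
Step 2 — R_th: zero the source — replace V1 by a short circuit (node 2 merges into node 0) — and find the resistance seen between A (node 1) and B (node 0).
Reduce the network between node 1 (A) and node 0 (B) by series/parallel combination:
  Rp1 = R1 ‖ R2 ‖ R3 (parallel, all between nodes 0 and 1) = 1/(1/36000 + 1/130 + 1/5.6) = 5.368 Ω
R_th = 5.368 Ω
I_n = V_th/R_th = 0.001789/5.368 = 0.0003333 A, and R_n = R_th = 5.368 Ω

Final answer: I_n = 0.0003333 A, R_n = 5.368 Ω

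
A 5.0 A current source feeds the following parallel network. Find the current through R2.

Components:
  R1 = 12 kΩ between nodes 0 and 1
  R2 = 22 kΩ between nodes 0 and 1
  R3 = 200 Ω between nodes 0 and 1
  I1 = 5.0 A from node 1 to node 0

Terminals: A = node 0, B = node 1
All resistors sit directly between nodes 0 and 1, so they are in parallel and share one voltage V; the full source current 5 A splits among them.
1/R_par = 1/12000 + 1/22000 + 1/200 = 0.005129 S  =>  R_par = 195 Ω
V = I × R_par = 5 × 195 = 974.9 V
I_R2 = V/R2 = 974.9/22000 = 0.04431 A

Final answer: 0.04431 A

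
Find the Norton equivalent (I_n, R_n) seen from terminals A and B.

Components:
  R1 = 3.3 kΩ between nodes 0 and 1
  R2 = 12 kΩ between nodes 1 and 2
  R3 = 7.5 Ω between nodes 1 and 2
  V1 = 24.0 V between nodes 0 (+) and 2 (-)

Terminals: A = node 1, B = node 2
Find the Thévenin equivalent first; then I_n = V_th/R_th and R_n = R_th.
Step 1 — V_th is the open-circuit voltage V_A - V_B (nothing connected across the terminals).
Nodal analysis, taking node 2 as the 0 V reference.
Source V1 fixes V_0 = 24 V.
KCL at each unknown node (sum of currents leaving = 0; resistances in Ω):
  Node 1: (V_1 - 24)/3300 + (V_1 - 0)/12000 + (V_1 - 0)/7.5 = 0
Collecting terms: 0.1337 × V_1 = 0.007273  =>  V_1 = 0.05439 V
V_th = V_1 - V_2 = 0.05439 - 0 = 0.05439 V
Step 2 — R_th: zero the source — replace V1 by a short circuit (node 2 merges into node 0) — and find the resistance seen between A (node 1) and B (node 0).
Reduce the network between node 1 (A) and node 0 (B) by series/parallel combination:
  Rp1 = R1 ‖ R2 ‖ R3 (parallel, all between nodes 0 and 1) = 1/(1/3300 + 1/12000 + 1/7.5) = 7.478 Ω
R_th = 7.478 Ω
I_n = V_th/R_th = 0.05439/7.478 = 0.007273 A, and R_n = R_th = 7.478 Ω

Final answer: I_n = 0.007273 A, R_n = 7.478 Ω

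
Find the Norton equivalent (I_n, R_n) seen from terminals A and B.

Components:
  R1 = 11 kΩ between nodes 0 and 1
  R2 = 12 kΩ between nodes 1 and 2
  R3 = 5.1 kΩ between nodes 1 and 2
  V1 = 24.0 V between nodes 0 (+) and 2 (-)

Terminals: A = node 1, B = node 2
Find the Thévenin equivalent first; then I_n = V_th/R_th and R_n = R_th.
Step 1 — V_th is the open-circuit voltage V_A - V_B (nothing connected across the terminals).
Nodal analysis, taking node 2 as the 0 V reference.
Source V1 fixes V_0 = 24 V.
KCL at each unknown node (sum of currents leaving = 0; resistances in Ω):
  Node 1: (V_1 - 24)/11000 + (V_1 - 0)/12000 + (V_1 - 0)/5100 = 0
Collecting terms: 0.0003703 × V_1 = 0.002182  =>  V_1 = 5.892 V
V_th = V_1 - V_2 = 5.892 - 0 = 5.892 V
Step 2 — R_th: zero the source — replace V1 by a short circuit (node 2 merges into node 0) — and find the resistance seen between A (node 1) and B (node 0).
Reduce the network between node 1 (A) and node 0 (B) by series/parallel combination:
  Rp1 = R1 ‖ R2 ‖ R3 (parallel, all between nodes 0 and 1) = 1/(1/11000 + 1/12000 + 1/5100) = 2700 Ω
R_th = 2.7 kΩ
I_n = V_th/R_th = 5.892/2700 = 0.002182 A, and R_n = R_th = 2.7 kΩ

Final answer: I_n = 0.002182 A, R_n = 2.7 kΩ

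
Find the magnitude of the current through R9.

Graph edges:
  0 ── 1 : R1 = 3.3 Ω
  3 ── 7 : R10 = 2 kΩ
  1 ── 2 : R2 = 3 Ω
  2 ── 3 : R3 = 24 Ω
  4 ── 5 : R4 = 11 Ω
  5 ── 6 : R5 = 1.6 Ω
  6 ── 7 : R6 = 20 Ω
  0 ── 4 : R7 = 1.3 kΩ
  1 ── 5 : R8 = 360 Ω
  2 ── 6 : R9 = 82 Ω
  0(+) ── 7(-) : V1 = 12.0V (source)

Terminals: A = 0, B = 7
Nodal analysis, taking node 7 as the 0 V reference.
Source V1 fixes V_0 = 12 V.
KCL at each unknown node (sum of currents leaving = 0; resistances in Ω):
  Node 1: (V_1 - 12)/3.3 + (V_1 - V_2)/3 + (V_1 - V_5)/360 = 0
  Node 2: (V_2 - V_1)/3 + (V_2 - V_3)/24 + (V_2 - V_6)/82 = 0
  Node 3: (V_3 - V_2)/24 + (V_3 - 0)/2000 = 0
  Node 4: (V_4 - V_5)/11 + (V_4 - 12)/1300 = 0
  Node 5: (V_5 - V_4)/11 + (V_5 - V_6)/1.6 + (V_5 - V_1)/360 = 0
  Node 6: (V_6 - V_5)/1.6 + (V_6 - 0)/20 + (V_6 - V_2)/82 = 0
Collecting terms (coefficients in siemens):
  0.6391·V_1 - 0.3333·V_2 - 0.002778·V_5 = 3.636
  0.3872·V_2 - 0.3333·V_1 - 0.04167·V_3 - 0.0122·V_6 = 0
  0.04217·V_3 - 0.04167·V_2 = 0
  0.09168·V_4 - 0.09091·V_5 = 0.009231
  0.7187·V_5 - 0.002778·V_1 - 0.09091·V_4 - 0.625·V_6 = 0
  0.6872·V_6 - 0.0122·V_2 - 0.625·V_5 = 0
Solving these 6 simultaneous equations (Gaussian elimination) gives:
  V_1 = 11.56 V, V_2 = 11.23 V, V_3 = 11.1 V, V_4 = 2.836 V
  V_5 = 2.759 V, V_6 = 2.708 V
I_R9 = (V_2 - V_6)/R9 = (11.23 - 2.708)/82 = 0.1039 A
|I_R9| = 0.1039 A

Final answer: |I_R9| = 0.1039 A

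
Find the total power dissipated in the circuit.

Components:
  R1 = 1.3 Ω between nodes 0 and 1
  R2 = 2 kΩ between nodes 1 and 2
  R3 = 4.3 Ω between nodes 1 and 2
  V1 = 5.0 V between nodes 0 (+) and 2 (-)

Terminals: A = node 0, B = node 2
Nodal analysis, taking node 2 as the 0 V reference.
Source V1 fixes V_0 = 5 V.
KCL at each unknown node (sum of currents leaving = 0; resistances in Ω):
  Node 1: (V_1 - 5)/1.3 + (V_1 - 0)/2000 + (V_1 - 0)/4.3 = 0
Collecting terms: 1.002 × V_1 = 3.846  =>  V_1 = 3.837 V
Power in each resistor, P = (ΔV)²/R:
  P_R1 = (5 - 3.837)²/1.3 = 1.04 W
  P_R2 = (3.837 - 0)²/2000 = 0.007363 W
  P_R3 = (3.837 - 0)²/4.3 = 3.425 W
P_total = P_R1 + P_R2 + P_R3 = 4.472 W

Final answer: 4.472 W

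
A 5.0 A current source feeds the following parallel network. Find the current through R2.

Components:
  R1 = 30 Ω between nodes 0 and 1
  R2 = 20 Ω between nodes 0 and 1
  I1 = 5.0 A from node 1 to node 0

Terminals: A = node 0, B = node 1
All resistors sit directly between nodes 0 and 1, so they are in parallel and share one voltage V; the full source current 5 A splits among them.
1/R_par = 1/30 + 1/20 = 0.08333 S  =>  R_par = 12 Ω
V = I × R_par = 5 × 12 = 60 V
I_R2 = V/R2 = 60/20 = 3 A

Final answer: 3 A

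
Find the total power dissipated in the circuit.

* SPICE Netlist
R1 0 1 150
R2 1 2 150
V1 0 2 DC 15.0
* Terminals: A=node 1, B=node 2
Nodal analysis, taking node 2 as the 0 V reference.
Source V1 fixes V_0 = 15 V.
KCL at each unknown node (sum of currents leaving = 0; resistances in Ω):
  Node 1: (V_1 - 15)/150 + (V_1 - 0)/150 = 0
Collecting terms: 0.01333 × V_1 = 0.1  =>  V_1 = 7.5 V
Power in each resistor, P = (ΔV)²/R:
  P_R1 = (15 - 7.5)²/150 = 0.375 W
  P_R2 = (7.5 - 0)²/150 = 0.375 W
P_total = P_R1 + P_R2 = 0.75 W

Final answer: 0.75 W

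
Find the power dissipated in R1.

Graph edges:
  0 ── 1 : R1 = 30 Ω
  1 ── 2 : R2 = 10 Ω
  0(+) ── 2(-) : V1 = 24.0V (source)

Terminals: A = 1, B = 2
Nodal analysis, taking node 2 as the 0 V reference.
Source V1 fixes V_0 = 24 V.
KCL at each unknown node (sum of currents leaving = 0; resistances in Ω):
  Node 1: (V_1 - 24)/30 + (V_1 - 0)/10 = 0
Collecting terms: 0.1333 × V_1 = 0.8  =>  V_1 = 6 V
I_R1 = (V_0 - V_1)/R1 = (24 - 6)/30 = 0.6 A
P_R1 = I_R1² × R1 = (0.6)² × 30 = 10.8 W

Final answer: 10.8 W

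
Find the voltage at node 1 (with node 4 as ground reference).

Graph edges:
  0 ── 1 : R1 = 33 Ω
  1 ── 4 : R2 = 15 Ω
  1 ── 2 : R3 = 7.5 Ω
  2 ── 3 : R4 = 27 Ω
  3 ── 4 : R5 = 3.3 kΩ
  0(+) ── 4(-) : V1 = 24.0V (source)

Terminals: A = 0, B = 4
Nodal analysis, taking node 4 as the 0 V reference.
Source V1 fixes V_0 = 24 V.
KCL at each unknown node (sum of currents leaving = 0; resistances in Ω):
  Node 1: (V_1 - 24)/33 + (V_1 - 0)/15 + (V_1 - V_2)/7.5 = 0
  Node 2: (V_2 - V_1)/7.5 + (V_2 - V_3)/27 = 0
  Node 3: (V_3 - V_2)/27 + (V_3 - 0)/3300 = 0
Collecting terms (coefficients in siemens):
  0.2303·V_1 - 0.1333·V_2 = 0.7273
  0.1704·V_2 - 0.1333·V_1 - 0.03704·V_3 = 0
  0.03734·V_3 - 0.03704·V_2 = 0
Solving these 3 simultaneous equations (Gaussian elimination) gives:
  V_1 = 7.477 V, V_2 = 7.46 V, V_3 = 7.4 V
The requested potential is V_1 = 7.477 V.

Final answer: V_1 = 7.477 V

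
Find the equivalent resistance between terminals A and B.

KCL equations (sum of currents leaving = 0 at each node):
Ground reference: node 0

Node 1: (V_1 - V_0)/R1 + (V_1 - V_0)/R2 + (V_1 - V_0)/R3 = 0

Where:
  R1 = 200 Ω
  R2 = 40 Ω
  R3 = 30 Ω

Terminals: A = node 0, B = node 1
Reduce the network between node 0 (A) and node 1 (B) by series/parallel combination:
  Rp1 = R1 ‖ R2 ‖ R3 (parallel, all between nodes 0 and 1) = 1/(1/200 + 1/40 + 1/30) = 15.79 Ω
R_eq = 15.79 Ω

Final answer: 15.79 Ω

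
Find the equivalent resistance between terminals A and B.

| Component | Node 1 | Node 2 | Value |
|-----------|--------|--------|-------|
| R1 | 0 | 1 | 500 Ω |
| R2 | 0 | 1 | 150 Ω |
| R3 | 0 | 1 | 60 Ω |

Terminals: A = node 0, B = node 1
Reduce the network between node 0 (A) and node 1 (B) by series/parallel combination:
  Rp1 = R1 ‖ R2 ‖ R3 (parallel, all between nodes 0 and 1) = 1/(1/500 + 1/150 + 1/60) = 39.47 Ω
R_eq = 39.47 Ω

Final answer: 39.47 Ω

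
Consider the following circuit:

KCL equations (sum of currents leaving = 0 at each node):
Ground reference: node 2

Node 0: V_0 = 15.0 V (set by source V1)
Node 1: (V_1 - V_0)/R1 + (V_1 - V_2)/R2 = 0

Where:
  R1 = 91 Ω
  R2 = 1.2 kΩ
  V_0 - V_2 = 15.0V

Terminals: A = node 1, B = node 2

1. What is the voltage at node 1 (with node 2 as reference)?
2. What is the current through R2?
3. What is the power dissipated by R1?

Nodal analysis, taking node 2 as the 0 V reference.
Source V1 fixes V_0 = 15 V.
KCL at each unknown node (sum of currents leaving = 0; resistances in Ω):
  Node 1: (V_1 - 15)/91 + (V_1 - 0)/1200 = 0
Collecting terms: 0.01182 × V_1 = 0.1648  =>  V_1 = 13.94 V
Part 1:
  Read off the nodal solution: V_1 = 13.94 V
Part 2:
  I_R2 = (V_1 - V_2)/R2 = (13.94 - 0)/1200 = 0.01162 A
  Magnitude: I_R2 = 0.01162 A
Part 3:
  I_R1 = (V_0 - V_1)/R1 = (15 - 13.94)/91 = 0.01162 A
  P_R1 = I_R1² × R1 = (0.01162)² × 91 = 0.01228 W

Final answers:
1. V_1 = 13.94 V
2. I_R2 = 0.01162 A
3. P_R1 = 0.01228 W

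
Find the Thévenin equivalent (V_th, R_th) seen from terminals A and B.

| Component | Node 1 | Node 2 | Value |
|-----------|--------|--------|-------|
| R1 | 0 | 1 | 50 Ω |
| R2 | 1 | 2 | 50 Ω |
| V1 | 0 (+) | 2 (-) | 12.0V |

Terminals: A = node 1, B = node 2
Step 1 — V_th is the open-circuit voltage V_A - V_B (nothing connected across the terminals).
Nodal analysis, taking node 2 as the 0 V reference.
Source V1 fixes V_0 = 12 V.
KCL at each unknown node (sum of currents leaving = 0; resistances in Ω):
  Node 1: (V_1 - 12)/50 + (V_1 - 0)/50 = 0
Collecting terms: 0.04 × V_1 = 0.24  =>  V_1 = 6 V
V_th = V_1 - V_2 = 6 - 0 = 6 V
Step 2 — R_th: zero the source — replace V1 by a short circuit (node 2 merges into node 0) — and find the resistance seen between A (node 1) and B (node 0).
Reduce the network between node 1 (A) and node 0 (B) by series/parallel combination:
  Rp1 = R1 ‖ R2 (parallel, both between nodes 0 and 1) = 1/(1/50 + 1/50) = 25 Ω
R_th = 25 Ω

Final answer: V_th = 6 V, R_th = 25 Ω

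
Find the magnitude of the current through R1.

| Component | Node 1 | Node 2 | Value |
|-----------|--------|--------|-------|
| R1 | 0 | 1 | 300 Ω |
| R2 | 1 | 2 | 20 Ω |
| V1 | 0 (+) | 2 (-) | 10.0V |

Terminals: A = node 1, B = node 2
Nodal analysis, taking node 2 as the 0 V reference.
Source V1 fixes V_0 = 10 V.
KCL at each unknown node (sum of currents leaving = 0; resistances in Ω):
  Node 1: (V_1 - 10)/300 + (V_1 - 0)/20 = 0
Collecting terms: 0.05333 × V_1 = 0.03333  =>  V_1 = 0.625 V
I_R1 = (V_0 - V_1)/R1 = (10 - 0.625)/300 = 0.03125 A
|I_R1| = 0.03125 A

Final answer: |I_R1| = 0.03125 A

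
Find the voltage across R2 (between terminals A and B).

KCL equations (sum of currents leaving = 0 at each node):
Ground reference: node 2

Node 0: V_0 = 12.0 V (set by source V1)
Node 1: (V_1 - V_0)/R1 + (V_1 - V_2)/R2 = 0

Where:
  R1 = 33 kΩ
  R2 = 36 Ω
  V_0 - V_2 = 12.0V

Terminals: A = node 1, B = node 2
R1 and R2 are in series across V1 (node 0 → node 1 → node 2), and the output A–B is taken across R2, so this is a voltage divider.
Series current: I = V1/(R1 + R2) = 12/(33000 + 36) = 12/33040 = 0.0003632 A
V_R2 = I × R2 = V1 × R2/(R1 + R2) = 12 × 36/33040 = 0.01308 V

Final answer: 0.01308 V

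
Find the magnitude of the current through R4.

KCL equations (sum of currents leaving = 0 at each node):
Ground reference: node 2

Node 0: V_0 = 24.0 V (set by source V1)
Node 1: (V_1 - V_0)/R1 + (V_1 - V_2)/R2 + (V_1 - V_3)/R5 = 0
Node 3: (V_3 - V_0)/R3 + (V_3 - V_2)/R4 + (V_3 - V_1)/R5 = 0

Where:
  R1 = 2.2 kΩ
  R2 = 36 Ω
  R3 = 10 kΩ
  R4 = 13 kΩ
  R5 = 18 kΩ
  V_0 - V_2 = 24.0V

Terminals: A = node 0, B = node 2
Nodal analysis, taking node 2 as the 0 V reference.
Source V1 fixes V_0 = 24 V.
KCL at each unknown node (sum of currents leaving = 0; resistances in Ω):
  Node 1: (V_1 - 24)/2200 + (V_1 - 0)/36 + (V_1 - V_3)/18000 = 0
  Node 3: (V_3 - 24)/10000 + (V_3 - 0)/13000 + (V_3 - V_1)/18000 = 0
Collecting terms (coefficients in siemens):
  0.02829·V_1 - 0.00005556·V_3 = 0.01091
  0.0002325·V_3 - 0.00005556·V_1 = 0.0024
Determinant D = (0.02829)(0.0002325) - (-0.00005556)(-0.00005556) = 0.000006573
V_1 = [(0.01091)(0.0002325) - (-0.00005556)(0.0024)]/D = 0.4061 V
V_3 = [(0.02829)(0.0024) - (0.01091)(-0.00005556)]/D = 10.42 V
I_R4 = (V_2 - V_3)/R4 = (0 - 10.42)/13000 = -0.0008016 A
|I_R4| = 0.0008016 A

Final answer: |I_R4| = 0.0008016 A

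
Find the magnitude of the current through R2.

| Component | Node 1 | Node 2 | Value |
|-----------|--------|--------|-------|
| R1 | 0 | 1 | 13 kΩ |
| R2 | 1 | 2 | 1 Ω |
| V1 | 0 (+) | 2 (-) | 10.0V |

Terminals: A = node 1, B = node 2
Nodal analysis, taking node 2 as the 0 V reference.
Source V1 fixes V_0 = 10 V.
KCL at each unknown node (sum of currents leaving = 0; resistances in Ω):
  Node 1: (V_1 - 10)/13000 + (V_1 - 0)/1 = 0
Collecting terms: 1 × V_1 = 0.0007692  =>  V_1 = 0.0007692 V
I_R2 = (V_1 - V_2)/R2 = (0.0007692 - 0)/1 = 0.0007692 A
|I_R2| = 0.0007692 A

Final answer: |I_R2| = 0.0007692 A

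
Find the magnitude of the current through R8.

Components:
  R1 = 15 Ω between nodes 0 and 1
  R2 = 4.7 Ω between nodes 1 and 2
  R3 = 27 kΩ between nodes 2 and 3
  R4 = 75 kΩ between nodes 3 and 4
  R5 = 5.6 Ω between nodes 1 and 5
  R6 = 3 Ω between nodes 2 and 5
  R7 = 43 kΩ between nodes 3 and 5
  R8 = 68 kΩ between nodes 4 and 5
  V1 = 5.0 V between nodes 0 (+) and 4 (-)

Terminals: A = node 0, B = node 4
Nodal analysis, taking node 4 as the 0 V reference.
Source V1 fixes V_0 = 5 V.
KCL at each unknown node (sum of currents leaving = 0; resistances in Ω):
  Node 1: (V_1 - 5)/15 + (V_1 - V_2)/4.7 + (V_1 - V_5)/5.6 = 0
  Node 2: (V_2 - V_1)/4.7 + (V_2 - V_3)/27000 + (V_2 - V_5)/3 = 0
  Node 3: (V_3 - V_2)/27000 + (V_3 - 0)/75000 + (V_3 - V_5)/43000 = 0
  Node 5: (V_5 - V_1)/5.6 + (V_5 - V_2)/3 + (V_5 - V_3)/43000 + (V_5 - 0)/68000 = 0
Collecting terms (coefficients in siemens):
  0.458·V_1 - 0.2128·V_2 - 0.1786·V_5 = 0.3333
  0.5461·V_2 - 0.2128·V_1 - 0.00003704·V_3 - 0.3333·V_5 = 0
  0.00007363·V_3 - 0.00003704·V_2 - 0.00002326·V_5 = 0
  0.5119·V_5 - 0.1786·V_1 - 0.3333·V_2 - 0.00002326·V_3 = 0
Solving these 4 simultaneous equations (Gaussian elimination) gives:
  V_1 = 4.998 V, V_2 = 4.998 V, V_3 = 4.093 V, V_5 = 4.998 V
I_R8 = (V_4 - V_5)/R8 = (0 - 4.998)/68000 = -0.0000735 A
|I_R8| = 0.0000735 A

Final answer: |I_R8| = 7.35e-05 A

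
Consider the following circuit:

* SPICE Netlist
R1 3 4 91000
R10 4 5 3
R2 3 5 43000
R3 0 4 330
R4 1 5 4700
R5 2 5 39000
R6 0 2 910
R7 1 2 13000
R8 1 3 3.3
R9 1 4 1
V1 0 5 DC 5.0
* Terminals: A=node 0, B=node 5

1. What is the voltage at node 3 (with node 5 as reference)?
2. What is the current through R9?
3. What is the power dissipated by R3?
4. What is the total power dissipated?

Nodal analysis, taking node 5 as the 0 V reference.
Source V1 fixes V_0 = 5 V.
KCL at each unknown node (sum of currents leaving = 0; resistances in Ω):
  Node 1: (V_1 - 0)/4700 + (V_1 - V_2)/13000 + (V_1 - V_3)/3.3 + (V_1 - V_4)/1 = 0
  Node 2: (V_2 - 0)/39000 + (V_2 - 5)/910 + (V_2 - V_1)/13000 = 0
  Node 3: (V_3 - V_4)/91000 + (V_3 - 0)/43000 + (V_3 - V_1)/3.3 = 0
  Node 4: (V_4 - V_3)/91000 + (V_4 - 5)/330 + (V_4 - V_1)/1 + (V_4 - 0)/3 = 0
Collecting terms (coefficients in siemens):
  1.303·V_1 - 0.00007692·V_2 - 0.303·V_3 - 1·V_4 = 0
  0.001201·V_2 - 0.00007692·V_1 = 0.005495
  0.3031·V_3 - 0.303·V_1 - 0.00001099·V_4 = 0
  1.336·V_4 - 1·V_1 - 0.00001099·V_3 = 0.01515
Solving these 4 simultaneous equations (Gaussian elimination) gives:
  V_1 = 0.04639 V, V_2 = 4.576 V, V_3 = 0.04638 V, V_4 = 0.04605 V
Part 1:
  Read off the nodal solution: V_3 = 0.04638 V
Part 2:
  I_R9 = (V_1 - V_4)/R9 = (0.04639 - 0.04605)/1 = 0.0003375 A
  Magnitude: I_R9 = 0.0003375 A
Part 3:
  I_R3 = (V_0 - V_4)/R3 = (5 - 0.04605)/330 = 0.01501 A
  P_R3 = I_R3² × R3 = (0.01501)² × 330 = 0.07437 W
Part 4:
  Power in each resistor, P = (ΔV)²/R:
    P_R1 = (0.04638 - 0.04605)²/91000 = 0.000000000001225 W
    P_R2 = (0.04638 - 0)²/43000 = 0.00000005003 W
    P_R3 = (5 - 0.04605)²/330 = 0.07437 W
    P_R4 = (0.04639 - 0)²/4700 = 0.0000004578 W
    P_R5 = (4.576 - 0)²/39000 = 0.000537 W
    P_R6 = (5 - 4.576)²/910 = 0.0001974 W
    P_R7 = (0.04639 - 4.576)²/13000 = 0.001578 W
    P_R8 = (0.04639 - 0.04638)²/3.3 = 0.000000000003866 W
    P_R9 = (0.04639 - 0.04605)²/1 = 0.0000001139 W
    P_R10 = (0.04605 - 0)²/3 = 0.0007068 W
  P_total = P_R1 + P_R2 + P_R3 + P_R4 + P_R5 + P_R6 + P_R7 + P_R8 + P_R9 + P_R10 = 0.07739 W

Final answers:
1. V_3 = 0.04638 V
2. I_R9 = 0.0003375 A
3. P_R3 = 0.07437 W
4. P_total = 0.07739 W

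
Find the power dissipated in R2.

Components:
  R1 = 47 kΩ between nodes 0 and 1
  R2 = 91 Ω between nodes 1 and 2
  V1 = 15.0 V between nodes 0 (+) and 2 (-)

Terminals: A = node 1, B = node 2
Nodal analysis, taking node 2 as the 0 V reference.
Source V1 fixes V_0 = 15 V.
KCL at each unknown node (sum of currents leaving = 0; resistances in Ω):
  Node 1: (V_1 - 15)/47000 + (V_1 - 0)/91 = 0
Collecting terms: 0.01101 × V_1 = 0.0003191  =>  V_1 = 0.02899 V
I_R2 = (V_1 - V_2)/R2 = (0.02899 - 0)/91 = 0.0003185 A
P_R2 = I_R2² × R2 = (0.0003185)² × 91 = 0.000009233 W

Final answer: 9.233e-06 W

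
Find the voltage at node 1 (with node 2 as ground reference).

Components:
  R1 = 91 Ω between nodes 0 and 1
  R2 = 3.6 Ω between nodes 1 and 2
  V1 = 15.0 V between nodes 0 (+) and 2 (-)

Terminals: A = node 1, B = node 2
Nodal analysis, taking node 2 as the 0 V reference.
Source V1 fixes V_0 = 15 V.
KCL at each unknown node (sum of currents leaving = 0; resistances in Ω):
  Node 1: (V_1 - 15)/91 + (V_1 - 0)/3.6 = 0
Collecting terms: 0.2888 × V_1 = 0.1648  =>  V_1 = 0.5708 V
The requested potential is V_1 = 0.5708 V.

Final answer: V_1 = 0.5708 V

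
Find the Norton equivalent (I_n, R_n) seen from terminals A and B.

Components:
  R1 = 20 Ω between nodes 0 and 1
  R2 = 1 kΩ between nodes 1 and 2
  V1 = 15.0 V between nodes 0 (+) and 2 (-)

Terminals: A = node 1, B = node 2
Find the Thévenin equivalent first; then I_n = V_th/R_th and R_n = R_th.
Step 1 — V_th is the open-circuit voltage V_A - V_B (nothing connected across the terminals).
Nodal analysis, taking node 2 as the 0 V reference.
Source V1 fixes V_0 = 15 V.
KCL at each unknown node (sum of currents leaving = 0; resistances in Ω):
  Node 1: (V_1 - 15)/20 + (V_1 - 0)/1000 = 0
Collecting terms: 0.051 × V_1 = 0.75  =>  V_1 = 14.71 V
V_th = V_1 - V_2 = 14.71 - 0 = 14.71 V
Step 2 — R_th: zero the source — replace V1 by a short circuit (node 2 merges into node 0) — and find the resistance seen between A (node 1) and B (node 0).
Reduce the network between node 1 (A) and node 0 (B) by series/parallel combination:
  Rp1 = R1 ‖ R2 (parallel, both between nodes 0 and 1) = 1/(1/20 + 1/1000) = 19.61 Ω
R_th = 19.61 Ω
I_n = V_th/R_th = 14.71/19.61 = 0.75 A, and R_n = R_th = 19.61 Ω

Final answer: I_n = 0.75 A, R_n = 19.61 Ω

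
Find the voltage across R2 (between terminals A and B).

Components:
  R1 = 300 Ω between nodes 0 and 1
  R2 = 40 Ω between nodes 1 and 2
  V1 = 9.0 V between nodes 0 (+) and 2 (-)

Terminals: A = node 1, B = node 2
R1 and R2 are in series across V1 (node 0 → node 1 → node 2), and the output A–B is taken across R2, so this is a voltage divider.
Series current: I = V1/(R1 + R2) = 9/(300 + 40) = 9/340 = 0.02647 A
V_R2 = I × R2 = V1 × R2/(R1 + R2) = 9 × 40/340 = 1.059 V

Final answer: 1.059 V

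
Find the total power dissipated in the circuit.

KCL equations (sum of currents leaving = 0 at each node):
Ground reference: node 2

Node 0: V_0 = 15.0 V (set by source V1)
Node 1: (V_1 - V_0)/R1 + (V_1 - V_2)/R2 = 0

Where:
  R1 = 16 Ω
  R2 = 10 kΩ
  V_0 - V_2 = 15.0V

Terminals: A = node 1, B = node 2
Nodal analysis, taking node 2 as the 0 V reference.
Source V1 fixes V_0 = 15 V.
KCL at each unknown node (sum of currents leaving = 0; resistances in Ω):
  Node 1: (V_1 - 15)/16 + (V_1 - 0)/10000 = 0
Collecting terms: 0.0626 × V_1 = 0.9375  =>  V_1 = 14.98 V
Power in each resistor, P = (ΔV)²/R:
  P_R1 = (15 - 14.98)²/16 = 0.00003589 W
  P_R2 = (14.98 - 0)²/10000 = 0.02243 W
P_total = P_R1 + P_R2 = 0.02246 W

Final answer: 0.02246 W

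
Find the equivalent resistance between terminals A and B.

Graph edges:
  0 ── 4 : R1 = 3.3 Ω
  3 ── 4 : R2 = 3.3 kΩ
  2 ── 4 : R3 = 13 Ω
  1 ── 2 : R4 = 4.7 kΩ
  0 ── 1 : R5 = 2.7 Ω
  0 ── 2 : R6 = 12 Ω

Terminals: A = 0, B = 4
Reduce the network between node 0 (A) and node 4 (B) by series/parallel combination:
  Rs1 = R5 + R4 (series, joined only at node 1) = 2.7 + 4700 = 4703 Ω
  Rp1 = R6 ‖ Rs1 (parallel, both between nodes 0 and 2) = 1/(1/12 + 1/4703) = 11.97 Ω
  Rs2 = R3 + Rp1 (series, joined only at node 2) = 13 + 11.97 = 24.97 Ω
  Rp2 = R1 ‖ Rs2 (parallel, both between nodes 0 and 4) = 1/(1/3.3 + 1/24.97) = 2.915 Ω
  R2 touches the rest of the network only at node 4 (its other end, node 3, goes nowhere), so no current can flow through it — remove it.
R_eq = 2.915 Ω

Final answer: 2.915 Ω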